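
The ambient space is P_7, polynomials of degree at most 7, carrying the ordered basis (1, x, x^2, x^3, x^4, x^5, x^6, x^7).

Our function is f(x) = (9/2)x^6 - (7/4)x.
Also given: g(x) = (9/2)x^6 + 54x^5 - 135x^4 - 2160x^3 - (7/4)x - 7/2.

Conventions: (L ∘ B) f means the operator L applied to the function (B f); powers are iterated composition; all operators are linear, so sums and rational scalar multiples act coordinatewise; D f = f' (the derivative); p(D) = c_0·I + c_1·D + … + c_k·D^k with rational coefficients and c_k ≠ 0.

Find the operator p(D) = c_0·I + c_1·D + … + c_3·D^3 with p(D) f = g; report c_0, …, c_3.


D^0 f = (9/2)x^6 - (7/4)x
D^1 f = 27x^5 - 7/4
D^2 f = 135x^4
D^3 f = 540x^3
matching coefficients of g against c_0 f + c_1 Df + … from the top degree down determines the c_i
solution: c_0 = 1, c_1 = 2, c_2 = -1, c_3 = -4

c_0 = 1, c_1 = 2, c_2 = -1, c_3 = -4


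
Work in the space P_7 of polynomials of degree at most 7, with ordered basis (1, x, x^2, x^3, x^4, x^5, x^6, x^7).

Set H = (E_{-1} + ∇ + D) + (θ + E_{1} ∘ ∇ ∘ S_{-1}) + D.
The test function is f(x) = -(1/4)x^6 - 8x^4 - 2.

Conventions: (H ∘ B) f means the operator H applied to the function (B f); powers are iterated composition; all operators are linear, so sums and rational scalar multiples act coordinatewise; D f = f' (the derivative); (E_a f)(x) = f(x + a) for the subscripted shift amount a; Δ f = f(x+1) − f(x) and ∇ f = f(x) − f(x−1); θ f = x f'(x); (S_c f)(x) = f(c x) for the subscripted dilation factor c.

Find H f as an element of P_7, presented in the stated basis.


E_{-1} f = -(1/4)x^6 + (3/2)x^5 - (47/4)x^4 + 37x^3 - (207/4)x^2 + (67/2)x - 41/4
∇ f = -(3/2)x^5 + (15/4)x^4 - 37x^3 + (207/4)x^2 - (67/2)x + 33/4
D f = -(3/2)x^5 - 32x^3
(E_{-1} + ∇ + D) f = -(1/4)x^6 - (3/2)x^5 - 8x^4 - 32x^3 - 2
θ f = -(3/2)x^6 - 32x^4
S_{-1} f = -(1/4)x^6 - 8x^4 - 2
∇ S_{-1} f = -(3/2)x^5 + (15/4)x^4 - 37x^3 + (207/4)x^2 - (67/2)x + 33/4
E_{1} ∇ S_{-1} f = -(3/2)x^5 - (15/4)x^4 - 37x^3 - (207/4)x^2 - (67/2)x - 33/4
(θ + E_{1} ∘ ∇ ∘ S_{-1}) f = -(3/2)x^6 - (3/2)x^5 - (143/4)x^4 - 37x^3 - (207/4)x^2 - (67/2)x - 33/4
D f = -(3/2)x^5 - 32x^3
((E_{-1} + ∇ + D) + (θ + E_{1} ∘ ∇ ∘ S_{-1}) + D) f = -(7/4)x^6 - (9/2)x^5 - (175/4)x^4 - 101x^3 - (207/4)x^2 - (67/2)x - 41/4

the image equals g(x) = -(7/4)x^6 - (9/2)x^5 - (175/4)x^4 - 101x^3 - (207/4)x^2 - (67/2)x - 41/4


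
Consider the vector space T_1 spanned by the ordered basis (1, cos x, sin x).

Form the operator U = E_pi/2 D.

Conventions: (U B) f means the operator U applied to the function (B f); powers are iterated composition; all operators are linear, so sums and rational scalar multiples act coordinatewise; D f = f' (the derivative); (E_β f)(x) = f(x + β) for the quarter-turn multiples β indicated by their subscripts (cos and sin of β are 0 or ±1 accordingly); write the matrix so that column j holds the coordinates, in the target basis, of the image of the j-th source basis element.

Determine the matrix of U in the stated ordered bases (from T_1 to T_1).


image of 1: 0
image of cos x: -cos x
image of sin x: -sin x
each image's coordinates form column j of the matrix

the matrix is [[0, 0, 0]; [0, -1, 0]; [0, 0, -1]] (rows listed top to bottom)


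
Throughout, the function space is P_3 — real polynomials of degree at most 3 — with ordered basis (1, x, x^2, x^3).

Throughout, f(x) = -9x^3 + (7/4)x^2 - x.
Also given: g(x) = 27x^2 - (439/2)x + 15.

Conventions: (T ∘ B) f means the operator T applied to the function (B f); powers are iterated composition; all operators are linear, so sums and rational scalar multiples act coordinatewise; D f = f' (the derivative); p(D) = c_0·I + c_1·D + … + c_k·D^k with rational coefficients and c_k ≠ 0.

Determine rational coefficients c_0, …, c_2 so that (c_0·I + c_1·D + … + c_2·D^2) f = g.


D^0 f = -9x^3 + (7/4)x^2 - x
D^1 f = -27x^2 + (7/2)x - 1
D^2 f = -54x + 7/2
matching coefficients of g against c_0 f + c_1 Df + … from the top degree down determines the c_i
solution: c_0 = 0, c_1 = -1, c_2 = 4

p(D) = -D + 4·D^2, i.e. c_0 = 0, c_1 = -1, c_2 = 4


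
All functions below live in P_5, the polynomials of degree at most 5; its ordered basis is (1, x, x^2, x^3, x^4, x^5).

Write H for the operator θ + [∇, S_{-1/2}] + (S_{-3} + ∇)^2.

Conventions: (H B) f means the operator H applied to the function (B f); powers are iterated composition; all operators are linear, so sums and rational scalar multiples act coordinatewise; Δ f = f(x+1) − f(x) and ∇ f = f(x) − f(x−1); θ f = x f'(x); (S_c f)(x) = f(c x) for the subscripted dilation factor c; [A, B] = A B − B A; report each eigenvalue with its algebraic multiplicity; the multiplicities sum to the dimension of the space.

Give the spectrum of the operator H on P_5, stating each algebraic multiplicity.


image of 1: 1
image of x: 10x - 7/2
image of x^2: 83x^2 + (27/2)x - 29/4
image of x^3: 732x^3 - (441/8)x^2 + (759/8)x - 265/8
image of x^4: 6565x^4 + (867/4)x^3 - (4215/8)x^2 + (1161/4)x - 1073/16
image of x^5: 59054x^5 - (25935/32)x^4 + (43505/16)x^3 - (38445/16)x^2 + (41525/32)x - 8737/32
the matrix is upper triangular; its diagonal is (1, 10, 83, 732, 6565, 59054)
for a triangular matrix the eigenvalues are the diagonal entries, with algebraic multiplicity their repetition count

λ = 1 (multiplicity 1), λ = 10 (multiplicity 1), λ = 83 (multiplicity 1), λ = 732 (multiplicity 1), λ = 6565 (multiplicity 1), λ = 59054 (multiplicity 1)


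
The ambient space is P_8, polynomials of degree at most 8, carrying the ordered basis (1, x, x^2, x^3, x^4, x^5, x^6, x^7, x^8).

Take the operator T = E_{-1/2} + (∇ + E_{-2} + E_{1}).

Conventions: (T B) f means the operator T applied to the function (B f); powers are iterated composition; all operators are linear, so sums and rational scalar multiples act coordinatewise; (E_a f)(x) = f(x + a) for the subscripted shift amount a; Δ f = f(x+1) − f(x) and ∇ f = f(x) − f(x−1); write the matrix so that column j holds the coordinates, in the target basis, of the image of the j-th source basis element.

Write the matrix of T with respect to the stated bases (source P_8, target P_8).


image of 1: 3
image of x: 3x - 1/2
image of x^2: 3x^2 - x + 17/4
image of x^3: 3x^3 - (3/2)x^2 + (51/4)x - 49/8
image of x^4: 3x^4 - 2x^3 + (51/2)x^2 - (49/2)x + 257/16
image of x^5: 3x^5 - (5/2)x^4 + (85/2)x^3 - (245/4)x^2 + (1285/16)x - 961/32
image of x^6: 3x^6 - 3x^5 + (255/4)x^4 - (245/2)x^3 + (3855/16)x^2 - (2883/16)x + 4097/64
image of x^7: 3x^7 - (7/2)x^6 + (357/4)x^5 - (1715/8)x^4 + (8995/16)x^3 - (20181/32)x^2 + (28679/64)x - 16129/128
image of x^8: 3x^8 - 4x^7 + 119x^6 - 343x^5 + (8995/8)x^4 - (6727/4)x^3 + (28679/16)x^2 - (16129/16)x + 65537/256
each image's coordinates form column j of the matrix

the matrix is [[3, -1/2, 17/4, -49/8, 257/16, -961/32, 4097/64, -16129/128, 65537/256]; [0, 3, -1, 51/4, -49/2, 1285/16, -2883/16, 28679/64, -16129/16]; [0, 0, 3, -3/2, 51/2, -245/4, 3855/16, -20181/32, 28679/16]; [0, 0, 0, 3, -2, 85/2, -245/2, 8995/16, -6727/4]; [0, 0, 0, 0, 3, -5/2, 255/4, -1715/8, 8995/8]; [0, 0, 0, 0, 0, 3, -3, 357/4, -343]; [0, 0, 0, 0, 0, 0, 3, -7/2, 119]; [0, 0, 0, 0, 0, 0, 0, 3, -4]; [0, 0, 0, 0, 0, 0, 0, 0, 3]] (rows listed top to bottom)


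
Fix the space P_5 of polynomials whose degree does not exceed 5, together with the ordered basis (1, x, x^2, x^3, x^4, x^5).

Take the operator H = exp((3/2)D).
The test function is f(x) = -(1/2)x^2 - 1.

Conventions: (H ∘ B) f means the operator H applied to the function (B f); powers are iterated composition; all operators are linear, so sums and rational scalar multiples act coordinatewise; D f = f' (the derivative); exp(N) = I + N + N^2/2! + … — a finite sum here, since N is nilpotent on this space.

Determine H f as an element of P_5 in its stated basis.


the image equals g(x) = -(1/2)x^2 - (3/2)x - 17/8

order-1 term: -(3/2)x
order-2 term: -9/8
the series for exp((3/2)D) f terminates at order 2
exp((3/2)D) f = -(1/2)x^2 - (3/2)x - 17/8


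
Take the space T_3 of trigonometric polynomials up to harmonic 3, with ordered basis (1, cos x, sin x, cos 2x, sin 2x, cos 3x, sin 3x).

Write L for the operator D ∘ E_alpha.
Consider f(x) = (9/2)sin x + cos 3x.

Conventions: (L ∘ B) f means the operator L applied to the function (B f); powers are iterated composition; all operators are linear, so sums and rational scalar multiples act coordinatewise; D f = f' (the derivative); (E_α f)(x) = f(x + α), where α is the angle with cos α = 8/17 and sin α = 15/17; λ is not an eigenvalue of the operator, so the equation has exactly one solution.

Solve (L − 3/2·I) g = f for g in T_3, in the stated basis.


write g with unknown coordinates in the stated basis and equate coefficients in (L − 3/2·I) g = f
solving from the highest basis element down gives g = -(144/401)cos x - (729/401)sin x - (7846/67755)cos 3x - (19552/67755)sin 3x
check: L g = -(216/401)cos x + (711/401)sin x + (18662/22585)cos 3x - (9776/22585)sin 3x
so L g − 3/2·g = (9/2)sin x + cos 3x = f ✓

the image equals g(x) = -(144/401)cos x - (729/401)sin x - (7846/67755)cos 3x - (19552/67755)sin 3x


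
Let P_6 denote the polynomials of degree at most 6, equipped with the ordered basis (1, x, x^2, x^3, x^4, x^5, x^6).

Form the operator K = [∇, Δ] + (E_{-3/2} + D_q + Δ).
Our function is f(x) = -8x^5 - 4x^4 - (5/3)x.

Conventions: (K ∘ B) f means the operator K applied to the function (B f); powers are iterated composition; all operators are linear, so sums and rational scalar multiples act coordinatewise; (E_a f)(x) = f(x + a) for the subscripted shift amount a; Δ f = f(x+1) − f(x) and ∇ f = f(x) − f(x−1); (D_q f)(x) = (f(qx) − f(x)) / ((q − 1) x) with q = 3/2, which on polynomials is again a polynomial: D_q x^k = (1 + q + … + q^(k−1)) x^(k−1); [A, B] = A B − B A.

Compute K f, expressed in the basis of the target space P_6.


the result is g(x) = -8x^5 - (179/2)x^4 - (569/2)x^3 + 112x^2 - (1237/6)x + 83/3

Δ f = -40x^4 - 96x^3 - 104x^2 - 56x - 41/3
∇ Δ f = -160x^3 - 48x^2 - 80x - 8
∇ f = -40x^4 + 64x^3 - 56x^2 + 24x - 17/3
Δ ∇ f = -160x^3 - 48x^2 - 80x - 8
[∇, Δ] f = 0
E_{-3/2} f = -8x^5 + 56x^4 - 156x^3 + 216x^2 - (901/6)x + 43
D_q f = -(211/2)x^4 - (65/2)x^3 - 5/3
Δ f = -40x^4 - 96x^3 - 104x^2 - 56x - 41/3
(E_{-3/2} + D_q + Δ) f = -8x^5 - (179/2)x^4 - (569/2)x^3 + 112x^2 - (1237/6)x + 83/3
([∇, Δ] + (E_{-3/2} + D_q + Δ)) f = -8x^5 - (179/2)x^4 - (569/2)x^3 + 112x^2 - (1237/6)x + 83/3


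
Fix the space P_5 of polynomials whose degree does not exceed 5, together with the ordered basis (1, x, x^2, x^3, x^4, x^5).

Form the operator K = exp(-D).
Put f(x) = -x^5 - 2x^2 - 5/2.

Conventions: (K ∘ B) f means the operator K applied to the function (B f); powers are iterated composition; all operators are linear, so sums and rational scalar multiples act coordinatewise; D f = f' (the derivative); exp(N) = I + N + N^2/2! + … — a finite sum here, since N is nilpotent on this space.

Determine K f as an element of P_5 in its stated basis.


the image equals g(x) = -x^5 + 5x^4 - 10x^3 + 8x^2 - x - 7/2

order-1 term: 5x^4 + 4x
order-2 term: -10x^3 - 2
order-3 term: 10x^2
order-4 term: -5x
order-5 term: 1
the series for exp(-D) f terminates at order 5
exp(-D) f = -x^5 + 5x^4 - 10x^3 + 8x^2 - x - 7/2


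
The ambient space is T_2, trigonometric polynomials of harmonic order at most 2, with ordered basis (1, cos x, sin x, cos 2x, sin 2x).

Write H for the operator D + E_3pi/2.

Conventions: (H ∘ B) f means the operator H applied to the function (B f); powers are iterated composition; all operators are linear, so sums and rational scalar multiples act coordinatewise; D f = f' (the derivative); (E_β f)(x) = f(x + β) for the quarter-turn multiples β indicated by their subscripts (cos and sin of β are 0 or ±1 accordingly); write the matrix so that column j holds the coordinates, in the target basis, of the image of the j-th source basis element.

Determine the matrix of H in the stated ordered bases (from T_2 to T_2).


image of 1: 1
image of cos x: 0
image of sin x: 0
image of cos 2x: -cos 2x - 2sin 2x
image of sin 2x: 2cos 2x - sin 2x
each image's coordinates form column j of the matrix

the matrix is [[1, 0, 0, 0, 0]; [0, 0, 0, 0, 0]; [0, 0, 0, 0, 0]; [0, 0, 0, -1, 2]; [0, 0, 0, -2, -1]] (rows listed top to bottom)


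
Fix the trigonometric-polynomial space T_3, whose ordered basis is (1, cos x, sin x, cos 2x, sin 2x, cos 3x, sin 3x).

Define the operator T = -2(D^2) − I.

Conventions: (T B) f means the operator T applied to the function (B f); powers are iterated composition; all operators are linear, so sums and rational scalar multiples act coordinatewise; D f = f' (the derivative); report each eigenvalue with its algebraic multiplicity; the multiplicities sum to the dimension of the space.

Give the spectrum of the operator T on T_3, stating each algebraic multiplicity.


λ = -1 (multiplicity 1), λ = 1 (multiplicity 2), λ = 7 (multiplicity 2), λ = 17 (multiplicity 2)

image of 1: -1
image of cos x: cos x
image of sin x: sin x
image of cos 2x: 7cos 2x
image of sin 2x: 7sin 2x
image of cos 3x: 17cos 3x
image of sin 3x: 17sin 3x
the matrix is diagonal; its diagonal is (-1, 1, 1, 7, 7, 17, 17)
for a triangular matrix the eigenvalues are the diagonal entries, with algebraic multiplicity their repetition count


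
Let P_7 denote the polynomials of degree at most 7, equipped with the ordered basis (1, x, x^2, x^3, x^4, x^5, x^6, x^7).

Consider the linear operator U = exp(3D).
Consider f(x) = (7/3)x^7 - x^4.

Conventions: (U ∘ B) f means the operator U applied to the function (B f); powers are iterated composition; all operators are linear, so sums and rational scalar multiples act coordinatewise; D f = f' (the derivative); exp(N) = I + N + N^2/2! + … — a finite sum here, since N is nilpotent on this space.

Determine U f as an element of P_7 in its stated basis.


order-1 term: 49x^6 - 12x^3
order-2 term: 441x^5 - 54x^2
order-3 term: 2205x^4 - 108x
order-4 term: 6615x^3 - 81
order-5 term: 11907x^2
order-6 term: 11907x
order-7 term: 5103
the series for exp(3D) f terminates at order 7
exp(3D) f = (7/3)x^7 + 49x^6 + 441x^5 + 2204x^4 + 6603x^3 + 11853x^2 + 11799x + 5022

g(x) = (7/3)x^7 + 49x^6 + 441x^5 + 2204x^4 + 6603x^3 + 11853x^2 + 11799x + 5022


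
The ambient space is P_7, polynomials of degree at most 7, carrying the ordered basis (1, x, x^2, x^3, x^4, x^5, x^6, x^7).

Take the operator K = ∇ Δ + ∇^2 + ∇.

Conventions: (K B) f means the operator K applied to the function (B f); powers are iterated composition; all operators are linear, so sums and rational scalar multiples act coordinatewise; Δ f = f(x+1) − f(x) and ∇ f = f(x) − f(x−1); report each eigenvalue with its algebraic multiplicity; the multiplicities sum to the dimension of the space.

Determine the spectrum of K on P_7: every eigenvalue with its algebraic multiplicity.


λ = 0 (multiplicity 8)

image of 1: 0
image of x: 1
image of x^2: 2x + 3
image of x^3: 3x^2 + 9x - 5
image of x^4: 4x^3 + 18x^2 - 20x + 15
image of x^5: 5x^4 + 30x^3 - 50x^2 + 75x - 29
image of x^6: 6x^5 + 45x^4 - 100x^3 + 225x^2 - 174x + 63
image of x^7: 7x^6 + 63x^5 - 175x^4 + 525x^3 - 609x^2 + 441x - 125
the matrix is upper triangular; its diagonal is (0, 0, 0, 0, 0, 0, 0, 0)
for a triangular matrix the eigenvalues are the diagonal entries, with algebraic multiplicity their repetition count


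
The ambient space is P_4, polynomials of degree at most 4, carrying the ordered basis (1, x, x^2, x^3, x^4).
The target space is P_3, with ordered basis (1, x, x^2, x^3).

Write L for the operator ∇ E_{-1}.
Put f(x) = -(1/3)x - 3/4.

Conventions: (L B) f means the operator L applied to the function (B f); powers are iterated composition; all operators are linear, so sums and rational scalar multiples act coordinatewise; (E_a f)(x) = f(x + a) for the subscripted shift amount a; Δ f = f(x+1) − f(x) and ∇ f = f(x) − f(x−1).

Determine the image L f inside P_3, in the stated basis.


g(x) = -1/3

E_{-1} f = -(1/3)x - 5/12
∇ E_{-1} f = -1/3


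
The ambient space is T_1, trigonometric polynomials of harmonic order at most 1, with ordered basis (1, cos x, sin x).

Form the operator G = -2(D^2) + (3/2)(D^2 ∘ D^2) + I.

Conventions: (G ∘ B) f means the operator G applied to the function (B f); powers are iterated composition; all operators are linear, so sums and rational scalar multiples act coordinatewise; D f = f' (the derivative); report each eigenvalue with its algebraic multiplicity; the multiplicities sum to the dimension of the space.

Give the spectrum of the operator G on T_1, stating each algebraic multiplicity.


image of 1: 1
image of cos x: (9/2)cos x
image of sin x: (9/2)sin x
the matrix is diagonal; its diagonal is (1, 9/2, 9/2)
for a triangular matrix the eigenvalues are the diagonal entries, with algebraic multiplicity their repetition count

λ = 1 (multiplicity 1), λ = 9/2 (multiplicity 2)


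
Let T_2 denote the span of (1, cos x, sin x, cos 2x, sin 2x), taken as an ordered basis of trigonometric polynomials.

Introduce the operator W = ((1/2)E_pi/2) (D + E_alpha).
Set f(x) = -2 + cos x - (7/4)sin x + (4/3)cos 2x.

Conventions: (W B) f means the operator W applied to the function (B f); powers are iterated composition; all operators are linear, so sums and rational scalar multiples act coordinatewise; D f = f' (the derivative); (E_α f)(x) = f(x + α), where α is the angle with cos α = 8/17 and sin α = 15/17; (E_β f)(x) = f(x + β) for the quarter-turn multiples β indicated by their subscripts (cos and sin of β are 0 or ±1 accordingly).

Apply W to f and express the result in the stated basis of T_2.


D f = -(7/4)cos x - sin x - (8/3)sin 2x
E_alpha f = -2 - (73/68)cos x - (29/17)sin x - (644/867)cos 2x - (320/289)sin 2x
(D + E_alpha) f = -2 - (48/17)cos x - (46/17)sin x - (644/867)cos 2x - (3272/867)sin 2x
E_pi/2 (D + E_alpha) f = -2 - (46/17)cos x + (48/17)sin x + (644/867)cos 2x + (3272/867)sin 2x
((1/2)E_pi/2) (D + E_alpha) f = -1 - (23/17)cos x + (24/17)sin x + (322/867)cos 2x + (1636/867)sin 2x

the result is g(x) = -1 - (23/17)cos x + (24/17)sin x + (322/867)cos 2x + (1636/867)sin 2x


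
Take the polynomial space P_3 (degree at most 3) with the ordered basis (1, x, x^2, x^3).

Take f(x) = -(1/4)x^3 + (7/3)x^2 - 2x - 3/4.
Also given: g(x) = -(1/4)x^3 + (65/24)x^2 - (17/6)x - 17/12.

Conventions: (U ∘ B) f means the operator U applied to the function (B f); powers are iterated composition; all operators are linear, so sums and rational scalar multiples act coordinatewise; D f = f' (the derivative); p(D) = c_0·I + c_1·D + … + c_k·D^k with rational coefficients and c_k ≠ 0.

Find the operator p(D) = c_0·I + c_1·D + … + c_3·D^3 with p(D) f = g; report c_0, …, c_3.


p(D) = I − (1/2)·D − D^2 − 2·D^3, i.e. c_0 = 1, c_1 = -1/2, c_2 = -1, c_3 = -2

D^0 f = -(1/4)x^3 + (7/3)x^2 - 2x - 3/4
D^1 f = -(3/4)x^2 + (14/3)x - 2
D^2 f = -(3/2)x + 14/3
D^3 f = -3/2
matching coefficients of g against c_0 f + c_1 Df + … from the top degree down determines the c_i
solution: c_0 = 1, c_1 = -1/2, c_2 = -1, c_3 = -2


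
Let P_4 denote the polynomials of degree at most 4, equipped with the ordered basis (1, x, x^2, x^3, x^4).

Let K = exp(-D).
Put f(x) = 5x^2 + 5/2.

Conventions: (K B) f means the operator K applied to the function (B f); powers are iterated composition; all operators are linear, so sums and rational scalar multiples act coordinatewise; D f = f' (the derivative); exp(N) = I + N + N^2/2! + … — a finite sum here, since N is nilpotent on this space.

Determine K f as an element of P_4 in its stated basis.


the result is g(x) = 5x^2 - 10x + 15/2

order-1 term: -10x
order-2 term: 5
the series for exp(-D) f terminates at order 2
exp(-D) f = 5x^2 - 10x + 15/2


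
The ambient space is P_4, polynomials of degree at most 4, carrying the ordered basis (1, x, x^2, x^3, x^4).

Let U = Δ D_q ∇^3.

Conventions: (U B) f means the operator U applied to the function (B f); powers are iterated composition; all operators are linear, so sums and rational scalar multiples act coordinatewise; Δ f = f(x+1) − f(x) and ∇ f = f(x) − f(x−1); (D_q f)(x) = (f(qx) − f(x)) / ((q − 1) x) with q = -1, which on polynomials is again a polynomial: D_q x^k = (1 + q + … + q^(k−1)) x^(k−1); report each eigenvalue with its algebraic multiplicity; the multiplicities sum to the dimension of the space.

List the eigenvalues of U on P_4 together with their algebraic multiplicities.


image of 1: 0
image of x: 0
image of x^2: 0
image of x^3: 0
image of x^4: 0
the matrix is upper triangular; its diagonal is (0, 0, 0, 0, 0)
for a triangular matrix the eigenvalues are the diagonal entries, with algebraic multiplicity their repetition count

λ = 0 (multiplicity 5)


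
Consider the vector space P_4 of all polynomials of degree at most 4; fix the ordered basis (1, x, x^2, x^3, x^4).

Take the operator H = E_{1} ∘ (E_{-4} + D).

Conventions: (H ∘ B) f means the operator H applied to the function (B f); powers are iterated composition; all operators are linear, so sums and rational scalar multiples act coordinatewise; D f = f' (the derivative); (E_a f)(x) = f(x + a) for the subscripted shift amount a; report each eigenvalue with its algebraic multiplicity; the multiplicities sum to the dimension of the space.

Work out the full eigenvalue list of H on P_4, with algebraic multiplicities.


λ = 1 (multiplicity 5)

image of 1: 1
image of x: x - 2
image of x^2: x^2 - 4x + 11
image of x^3: x^3 - 6x^2 + 33x - 24
image of x^4: x^4 - 8x^3 + 66x^2 - 96x + 85
the matrix is upper triangular; its diagonal is (1, 1, 1, 1, 1)
for a triangular matrix the eigenvalues are the diagonal entries, with algebraic multiplicity their repetition count


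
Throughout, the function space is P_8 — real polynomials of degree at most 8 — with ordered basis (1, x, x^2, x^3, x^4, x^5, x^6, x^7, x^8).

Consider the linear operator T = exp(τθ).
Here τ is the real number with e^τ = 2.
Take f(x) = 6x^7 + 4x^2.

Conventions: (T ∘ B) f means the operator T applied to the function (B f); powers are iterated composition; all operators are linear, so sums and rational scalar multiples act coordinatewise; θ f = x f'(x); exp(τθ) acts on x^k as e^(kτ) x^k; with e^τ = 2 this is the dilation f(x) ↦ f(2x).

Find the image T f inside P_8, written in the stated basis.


exp(τθ) x^k = e^(kτ) x^k; with e^τ = 2 this sends x^k to 2^k x^k
x^2 ↦ 4 x^2
x^7 ↦ 128 x^7
applying this coordinatewise to f: exp(τθ) f = 768x^7 + 16x^2

g(x) = 768x^7 + 16x^2


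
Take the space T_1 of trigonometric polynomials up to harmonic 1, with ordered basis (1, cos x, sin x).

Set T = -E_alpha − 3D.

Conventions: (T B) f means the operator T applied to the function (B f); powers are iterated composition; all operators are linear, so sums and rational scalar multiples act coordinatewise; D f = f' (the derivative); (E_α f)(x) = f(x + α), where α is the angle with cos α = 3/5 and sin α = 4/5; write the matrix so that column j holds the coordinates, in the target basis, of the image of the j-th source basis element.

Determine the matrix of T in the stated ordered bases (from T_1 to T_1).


the matrix is [[-1, 0, 0]; [0, -3/5, -19/5]; [0, 19/5, -3/5]] (rows listed top to bottom)

image of 1: -1
image of cos x: -(3/5)cos x + (19/5)sin x
image of sin x: -(19/5)cos x - (3/5)sin x
each image's coordinates form column j of the matrix


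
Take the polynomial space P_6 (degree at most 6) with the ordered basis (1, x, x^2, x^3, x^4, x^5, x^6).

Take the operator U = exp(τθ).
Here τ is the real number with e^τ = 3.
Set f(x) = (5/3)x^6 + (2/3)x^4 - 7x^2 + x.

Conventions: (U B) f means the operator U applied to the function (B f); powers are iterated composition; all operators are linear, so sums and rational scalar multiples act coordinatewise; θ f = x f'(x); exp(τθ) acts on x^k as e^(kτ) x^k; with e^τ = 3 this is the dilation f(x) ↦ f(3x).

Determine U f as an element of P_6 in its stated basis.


the result is g(x) = 1215x^6 + 54x^4 - 63x^2 + 3x

exp(τθ) x^k = e^(kτ) x^k; with e^τ = 3 this sends x^k to 3^k x^k
x ↦ 3 x
x^2 ↦ 9 x^2
x^4 ↦ 81 x^4
x^6 ↦ 729 x^6
applying this coordinatewise to f: exp(τθ) f = 1215x^6 + 54x^4 - 63x^2 + 3x


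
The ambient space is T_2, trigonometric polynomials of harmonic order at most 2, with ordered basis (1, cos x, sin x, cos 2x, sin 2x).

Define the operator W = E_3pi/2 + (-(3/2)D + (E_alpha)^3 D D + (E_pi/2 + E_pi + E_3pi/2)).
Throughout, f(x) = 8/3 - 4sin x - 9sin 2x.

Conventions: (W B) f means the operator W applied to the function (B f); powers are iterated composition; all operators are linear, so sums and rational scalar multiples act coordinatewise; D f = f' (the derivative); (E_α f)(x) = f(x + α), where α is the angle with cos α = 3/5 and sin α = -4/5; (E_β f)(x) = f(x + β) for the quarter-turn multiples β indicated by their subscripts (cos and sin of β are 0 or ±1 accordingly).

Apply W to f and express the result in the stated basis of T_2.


E_3pi/2 f = 8/3 + 4cos x + 9sin 2x
D f = -4cos x - 18cos 2x
(-(3/2)D) f = 6cos x + 27cos 2x
D f = -4cos x - 18cos 2x
D D f = 4sin x + 36sin 2x
E_alpha D D f = -(16/5)cos x + (12/5)sin x - (864/25)cos 2x - (252/25)sin 2x
E_alpha E_alpha D D f = -(96/25)cos x - (28/25)sin x + (12096/625)cos 2x - (18972/625)sin 2x
E_alpha E_alpha E_alpha D D f = -(176/125)cos x - (468/125)sin x + (370656/15625)cos 2x + (423108/15625)sin 2x
E_pi/2 f = 8/3 - 4cos x + 9sin 2x
E_pi f = 8/3 + 4sin x - 9sin 2x
E_3pi/2 f = 8/3 + 4cos x + 9sin 2x
(E_pi/2 + E_pi + E_3pi/2) f = 8 + 4sin x + 9sin 2x
(-(3/2)D + (E_alpha)^3 D D + (E_pi/2 + E_pi + E_3pi/2)) f = 8 + (574/125)cos x + (32/125)sin x + (792531/15625)cos 2x + (563733/15625)sin 2x
(E_3pi/2 + (-(3/2)D + (E_alpha)^3 D D + (E_pi/2 + E_pi + E_3pi/2))) f = 32/3 + (1074/125)cos x + (32/125)sin x + (792531/15625)cos 2x + (704358/15625)sin 2x

g(x) = 32/3 + (1074/125)cos x + (32/125)sin x + (792531/15625)cos 2x + (704358/15625)sin 2x


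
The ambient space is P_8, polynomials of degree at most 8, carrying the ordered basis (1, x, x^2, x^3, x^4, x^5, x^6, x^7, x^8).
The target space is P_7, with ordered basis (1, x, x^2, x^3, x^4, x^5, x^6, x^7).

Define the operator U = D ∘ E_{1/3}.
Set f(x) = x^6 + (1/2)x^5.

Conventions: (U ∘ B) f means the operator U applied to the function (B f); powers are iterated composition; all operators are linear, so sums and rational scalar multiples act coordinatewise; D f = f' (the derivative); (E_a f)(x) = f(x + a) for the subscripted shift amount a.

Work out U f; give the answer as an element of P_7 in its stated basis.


the image equals g(x) = 6x^5 + (25/2)x^4 + 10x^3 + (35/9)x^2 + (20/27)x + 1/18

E_{1/3} f = x^6 + (5/2)x^5 + (5/2)x^4 + (35/27)x^3 + (10/27)x^2 + (1/18)x + 5/1458
D E_{1/3} f = 6x^5 + (25/2)x^4 + 10x^3 + (35/9)x^2 + (20/27)x + 1/18


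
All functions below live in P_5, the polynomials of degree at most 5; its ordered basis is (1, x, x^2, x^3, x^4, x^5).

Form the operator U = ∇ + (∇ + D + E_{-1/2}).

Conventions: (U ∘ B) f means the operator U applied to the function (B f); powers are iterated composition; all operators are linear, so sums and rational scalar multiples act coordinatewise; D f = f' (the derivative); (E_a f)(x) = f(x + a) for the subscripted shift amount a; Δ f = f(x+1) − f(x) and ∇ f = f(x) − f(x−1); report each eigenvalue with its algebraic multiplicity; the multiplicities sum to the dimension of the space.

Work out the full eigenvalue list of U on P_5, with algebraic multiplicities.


λ = 1 (multiplicity 6)

image of 1: 1
image of x: x + 5/2
image of x^2: x^2 + 5x - 7/4
image of x^3: x^3 + (15/2)x^2 - (21/4)x + 15/8
image of x^4: x^4 + 10x^3 - (21/2)x^2 + (15/2)x - 31/16
image of x^5: x^5 + (25/2)x^4 - (35/2)x^3 + (75/4)x^2 - (155/16)x + 63/32
the matrix is upper triangular; its diagonal is (1, 1, 1, 1, 1, 1)
for a triangular matrix the eigenvalues are the diagonal entries, with algebraic multiplicity their repetition count


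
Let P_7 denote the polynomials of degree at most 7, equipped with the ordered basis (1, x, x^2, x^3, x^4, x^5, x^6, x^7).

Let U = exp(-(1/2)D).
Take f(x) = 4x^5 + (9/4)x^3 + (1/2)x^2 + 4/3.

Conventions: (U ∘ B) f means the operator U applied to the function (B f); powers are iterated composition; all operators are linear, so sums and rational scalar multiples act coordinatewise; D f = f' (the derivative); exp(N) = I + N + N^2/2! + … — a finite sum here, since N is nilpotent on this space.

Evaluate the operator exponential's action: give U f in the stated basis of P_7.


g(x) = 4x^5 - 10x^4 + (49/4)x^3 - (63/8)x^2 + (39/16)x + 101/96

order-1 term: -10x^4 - (27/8)x^2 - (1/2)x
order-2 term: 10x^3 + (27/16)x + 1/8
order-3 term: -5x^2 - 9/32
order-4 term: (5/4)x
order-5 term: -1/8
the series for exp(-(1/2)D) f terminates at order 5
exp(-(1/2)D) f = 4x^5 - 10x^4 + (49/4)x^3 - (63/8)x^2 + (39/16)x + 101/96


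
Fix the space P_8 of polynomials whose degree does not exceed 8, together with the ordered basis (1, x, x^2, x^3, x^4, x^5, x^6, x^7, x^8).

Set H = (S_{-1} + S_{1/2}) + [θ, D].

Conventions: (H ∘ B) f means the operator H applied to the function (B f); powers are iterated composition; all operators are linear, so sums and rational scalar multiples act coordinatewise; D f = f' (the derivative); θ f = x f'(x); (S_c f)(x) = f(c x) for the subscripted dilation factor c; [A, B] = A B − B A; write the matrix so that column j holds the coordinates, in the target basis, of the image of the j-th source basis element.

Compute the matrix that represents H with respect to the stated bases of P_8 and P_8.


image of 1: 2
image of x: -(1/2)x - 1
image of x^2: (5/4)x^2 - 2x
image of x^3: -(7/8)x^3 - 3x^2
image of x^4: (17/16)x^4 - 4x^3
image of x^5: -(31/32)x^5 - 5x^4
image of x^6: (65/64)x^6 - 6x^5
image of x^7: -(127/128)x^7 - 7x^6
image of x^8: (257/256)x^8 - 8x^7
each image's coordinates form column j of the matrix

the matrix is [[2, -1, 0, 0, 0, 0, 0, 0, 0]; [0, -1/2, -2, 0, 0, 0, 0, 0, 0]; [0, 0, 5/4, -3, 0, 0, 0, 0, 0]; [0, 0, 0, -7/8, -4, 0, 0, 0, 0]; [0, 0, 0, 0, 17/16, -5, 0, 0, 0]; [0, 0, 0, 0, 0, -31/32, -6, 0, 0]; [0, 0, 0, 0, 0, 0, 65/64, -7, 0]; [0, 0, 0, 0, 0, 0, 0, -127/128, -8]; [0, 0, 0, 0, 0, 0, 0, 0, 257/256]] (rows listed top to bottom)


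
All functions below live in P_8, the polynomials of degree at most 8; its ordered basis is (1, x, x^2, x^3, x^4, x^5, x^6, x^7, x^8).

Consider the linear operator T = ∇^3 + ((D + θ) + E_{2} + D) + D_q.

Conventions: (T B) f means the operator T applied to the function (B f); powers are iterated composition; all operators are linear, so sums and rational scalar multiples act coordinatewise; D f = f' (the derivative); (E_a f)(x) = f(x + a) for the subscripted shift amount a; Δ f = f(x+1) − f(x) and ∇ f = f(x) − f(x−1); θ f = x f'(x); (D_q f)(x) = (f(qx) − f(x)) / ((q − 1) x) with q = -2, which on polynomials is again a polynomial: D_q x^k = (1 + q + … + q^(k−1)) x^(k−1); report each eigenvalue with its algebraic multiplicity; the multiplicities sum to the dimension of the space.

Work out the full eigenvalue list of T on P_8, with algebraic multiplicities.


image of 1: 1
image of x: 2x + 5
image of x^2: 3x^2 + 7x + 4
image of x^3: 4x^3 + 15x^2 + 12x + 14
image of x^4: 5x^4 + 11x^3 + 24x^2 + 56x - 20
image of x^5: 6x^5 + 31x^4 + 40x^3 + 140x^2 - 100x + 182
image of x^6: 7x^6 + 3x^5 + 60x^4 + 280x^3 - 300x^2 + 1092x - 476
image of x^7: 8x^7 + 71x^6 + 84x^5 + 490x^4 - 700x^3 + 3822x^2 - 3332x + 1934
image of x^8: 9x^8 - 53x^7 + 112x^6 + 784x^5 - 1400x^4 + 10192x^3 - 13328x^2 + 15472x - 5540
the matrix is upper triangular; its diagonal is (1, 2, 3, 4, 5, 6, 7, 8, 9)
for a triangular matrix the eigenvalues are the diagonal entries, with algebraic multiplicity their repetition count

λ = 1 (multiplicity 1), λ = 2 (multiplicity 1), λ = 3 (multiplicity 1), λ = 4 (multiplicity 1), λ = 5 (multiplicity 1), λ = 6 (multiplicity 1), λ = 7 (multiplicity 1), λ = 8 (multiplicity 1), λ = 9 (multiplicity 1)


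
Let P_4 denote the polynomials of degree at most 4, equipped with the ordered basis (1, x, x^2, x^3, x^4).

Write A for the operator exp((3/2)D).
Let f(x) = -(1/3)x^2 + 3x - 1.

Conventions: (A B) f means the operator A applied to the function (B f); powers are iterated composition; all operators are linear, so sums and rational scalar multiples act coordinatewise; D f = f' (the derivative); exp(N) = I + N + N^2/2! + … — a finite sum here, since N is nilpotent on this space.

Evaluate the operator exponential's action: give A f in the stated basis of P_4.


g(x) = -(1/3)x^2 + 2x + 11/4

order-1 term: -x + 9/2
order-2 term: -3/4
the series for exp((3/2)D) f terminates at order 2
exp((3/2)D) f = -(1/3)x^2 + 2x + 11/4


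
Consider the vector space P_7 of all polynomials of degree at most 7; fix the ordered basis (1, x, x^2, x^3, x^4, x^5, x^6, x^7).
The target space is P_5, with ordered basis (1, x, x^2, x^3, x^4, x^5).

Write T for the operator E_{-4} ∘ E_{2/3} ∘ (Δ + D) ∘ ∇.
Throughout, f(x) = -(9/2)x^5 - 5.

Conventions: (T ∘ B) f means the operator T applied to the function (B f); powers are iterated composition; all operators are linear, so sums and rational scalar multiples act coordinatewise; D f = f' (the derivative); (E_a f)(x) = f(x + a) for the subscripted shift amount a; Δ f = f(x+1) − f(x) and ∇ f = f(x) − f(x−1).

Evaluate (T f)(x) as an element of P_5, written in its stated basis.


∇ f = -(45/2)x^4 + 45x^3 - 45x^2 + (45/2)x - 9/2
Δ ∇ f = -90x^3 - 45x
D ∇ f = -90x^3 + 135x^2 - 90x + 45/2
(Δ + D) ∇ f = -180x^3 + 135x^2 - 135x + 45/2
E_{2/3} (Δ + D) ∇ f = -180x^3 - 225x^2 - 195x - 365/6
E_{-4} E_{2/3} (Δ + D) ∇ f = -180x^3 + 1935x^2 - 7035x + 51835/6

the result is g(x) = -180x^3 + 1935x^2 - 7035x + 51835/6


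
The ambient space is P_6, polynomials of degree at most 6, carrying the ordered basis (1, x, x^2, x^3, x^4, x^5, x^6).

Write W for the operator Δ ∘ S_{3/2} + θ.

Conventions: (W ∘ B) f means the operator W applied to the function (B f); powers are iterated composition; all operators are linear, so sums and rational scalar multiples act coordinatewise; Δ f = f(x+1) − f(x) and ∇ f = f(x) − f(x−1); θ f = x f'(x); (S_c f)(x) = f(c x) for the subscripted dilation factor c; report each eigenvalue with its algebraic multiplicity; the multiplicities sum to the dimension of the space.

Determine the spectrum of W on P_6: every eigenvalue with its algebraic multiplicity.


λ = 0 (multiplicity 1), λ = 1 (multiplicity 1), λ = 2 (multiplicity 1), λ = 3 (multiplicity 1), λ = 4 (multiplicity 1), λ = 5 (multiplicity 1), λ = 6 (multiplicity 1)

image of 1: 0
image of x: x + 3/2
image of x^2: 2x^2 + (9/2)x + 9/4
image of x^3: 3x^3 + (81/8)x^2 + (81/8)x + 27/8
image of x^4: 4x^4 + (81/4)x^3 + (243/8)x^2 + (81/4)x + 81/16
image of x^5: 5x^5 + (1215/32)x^4 + (1215/16)x^3 + (1215/16)x^2 + (1215/32)x + 243/32
image of x^6: 6x^6 + (2187/32)x^5 + (10935/64)x^4 + (3645/16)x^3 + (10935/64)x^2 + (2187/32)x + 729/64
the matrix is upper triangular; its diagonal is (0, 1, 2, 3, 4, 5, 6)
for a triangular matrix the eigenvalues are the diagonal entries, with algebraic multiplicity their repetition count


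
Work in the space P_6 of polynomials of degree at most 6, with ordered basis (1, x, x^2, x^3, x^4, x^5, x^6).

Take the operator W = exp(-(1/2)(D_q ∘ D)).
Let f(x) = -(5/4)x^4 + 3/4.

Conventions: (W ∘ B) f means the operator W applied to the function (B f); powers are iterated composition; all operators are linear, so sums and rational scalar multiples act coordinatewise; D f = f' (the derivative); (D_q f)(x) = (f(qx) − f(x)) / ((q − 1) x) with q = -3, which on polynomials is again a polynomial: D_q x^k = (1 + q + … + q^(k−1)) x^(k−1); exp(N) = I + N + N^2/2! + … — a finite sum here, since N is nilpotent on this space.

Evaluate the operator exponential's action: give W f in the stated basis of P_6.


order-1 term: (35/2)x^2
order-2 term: -35/4
the series for exp(-(1/2)(D_q ∘ D)) f terminates at order 2
exp(-(1/2)(D_q ∘ D)) f = -(5/4)x^4 + (35/2)x^2 - 8

the image equals g(x) = -(5/4)x^4 + (35/2)x^2 - 8


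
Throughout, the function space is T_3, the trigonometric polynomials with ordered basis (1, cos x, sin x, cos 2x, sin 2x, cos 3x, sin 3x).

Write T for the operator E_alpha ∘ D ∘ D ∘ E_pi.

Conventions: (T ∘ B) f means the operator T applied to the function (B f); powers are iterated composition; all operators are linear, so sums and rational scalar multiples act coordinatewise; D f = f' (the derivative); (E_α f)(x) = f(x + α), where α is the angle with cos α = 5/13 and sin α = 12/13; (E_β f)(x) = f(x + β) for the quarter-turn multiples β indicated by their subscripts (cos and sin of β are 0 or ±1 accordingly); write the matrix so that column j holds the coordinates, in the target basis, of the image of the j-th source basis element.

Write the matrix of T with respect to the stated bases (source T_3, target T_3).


image of 1: 0
image of cos x: (5/13)cos x - (12/13)sin x
image of sin x: (12/13)cos x + (5/13)sin x
image of cos 2x: (476/169)cos 2x + (480/169)sin 2x
image of sin 2x: -(480/169)cos 2x + (476/169)sin 2x
image of cos 3x: -(18315/2197)cos 3x + (7452/2197)sin 3x
image of sin 3x: -(7452/2197)cos 3x - (18315/2197)sin 3x
each image's coordinates form column j of the matrix

the matrix is [[0, 0, 0, 0, 0, 0, 0]; [0, 5/13, 12/13, 0, 0, 0, 0]; [0, -12/13, 5/13, 0, 0, 0, 0]; [0, 0, 0, 476/169, -480/169, 0, 0]; [0, 0, 0, 480/169, 476/169, 0, 0]; [0, 0, 0, 0, 0, -18315/2197, -7452/2197]; [0, 0, 0, 0, 0, 7452/2197, -18315/2197]] (rows listed top to bottom)


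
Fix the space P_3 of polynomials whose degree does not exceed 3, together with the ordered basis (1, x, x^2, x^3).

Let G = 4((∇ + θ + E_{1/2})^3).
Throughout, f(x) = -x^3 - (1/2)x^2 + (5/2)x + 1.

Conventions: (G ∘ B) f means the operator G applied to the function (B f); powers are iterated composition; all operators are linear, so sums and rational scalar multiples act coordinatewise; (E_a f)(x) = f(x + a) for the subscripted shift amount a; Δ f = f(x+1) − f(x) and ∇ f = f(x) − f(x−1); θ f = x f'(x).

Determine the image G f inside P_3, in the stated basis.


∇ f = -3x^2 + 2x + 2
θ f = -3x^3 - x^2 + (5/2)x
E_{1/2} f = -x^3 - 2x^2 + (5/4)x + 2
(∇ + θ + E_{1/2}) f = -4x^3 - 6x^2 + (23/4)x + 4
∇ (∇ + θ + E_{1/2}) f = -12x^2 + 31/4
θ (∇ + θ + E_{1/2}) f = -12x^3 - 12x^2 + (23/4)x
E_{1/2} (∇ + θ + E_{1/2}) f = -4x^3 - 12x^2 - (13/4)x + 39/8
(∇ + θ + E_{1/2}) (∇ + θ + E_{1/2}) f = -16x^3 - 36x^2 + (5/2)x + 101/8
∇ (∇ + θ + E_{1/2}) (∇ + θ + E_{1/2}) f = -48x^2 - 24x + 45/2
θ (∇ + θ + E_{1/2}) (∇ + θ + E_{1/2}) f = -48x^3 - 72x^2 + (5/2)x
E_{1/2} (∇ + θ + E_{1/2}) (∇ + θ + E_{1/2}) f = -16x^3 - 60x^2 - (91/2)x + 23/8
(∇ + θ + E_{1/2}) (∇ + θ + E_{1/2}) (∇ + θ + E_{1/2}) f = -64x^3 - 180x^2 - 67x + 203/8
(4((∇ + θ + E_{1/2})^3)) f = -256x^3 - 720x^2 - 268x + 203/2

the image equals g(x) = -256x^3 - 720x^2 - 268x + 203/2


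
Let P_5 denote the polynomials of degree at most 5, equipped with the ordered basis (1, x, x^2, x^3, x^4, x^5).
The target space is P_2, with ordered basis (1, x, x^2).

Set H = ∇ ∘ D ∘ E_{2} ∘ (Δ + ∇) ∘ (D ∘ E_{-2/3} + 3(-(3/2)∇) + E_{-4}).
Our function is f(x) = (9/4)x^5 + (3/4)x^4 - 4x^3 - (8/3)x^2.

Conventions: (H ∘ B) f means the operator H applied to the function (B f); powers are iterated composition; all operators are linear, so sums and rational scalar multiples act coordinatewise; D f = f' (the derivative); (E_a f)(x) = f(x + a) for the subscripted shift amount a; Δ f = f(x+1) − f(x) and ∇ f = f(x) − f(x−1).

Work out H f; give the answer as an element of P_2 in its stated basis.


E_{-2/3} f = (9/4)x^5 - (27/4)x^4 + 4x^3 + (2/3)x^2 - (4/9)x - 4/27
D E_{-2/3} f = (45/4)x^4 - 27x^3 + 12x^2 + (4/3)x - 4/9
∇ f = (45/4)x^4 - (39/2)x^3 + 6x^2 - (19/12)x + 1/6
(-(3/2)∇) f = -(135/8)x^4 + (117/4)x^3 - 9x^2 + (19/8)x - 1/4
(3(-(3/2)∇)) f = -(405/8)x^4 + (351/4)x^3 - 27x^2 + (57/8)x - 3/4
E_{-4} f = (9/4)x^5 - (177/4)x^4 + 344x^3 - (3968/3)x^2 + (7552/3)x - 5696/3
(D ∘ E_{-2/3} + 3(-(3/2)∇) + E_{-4}) f = (9/4)x^5 - (669/8)x^4 + (1619/4)x^3 - (4013/3)x^2 + (60619/24)x - 68395/36
Δ (D ∘ E_{-2/3} + 3(-(3/2)∇) + E_{-4}) f = (45/4)x^4 - 312x^3 + 735x^2 - (5353/3)x + 3023/2
∇ (D ∘ E_{-2/3} + 3(-(3/2)∇) + E_{-4}) f = (45/4)x^4 - 357x^3 + (3477/2)x^2 - (12706/3)x + 52249/12
(Δ + ∇) (D ∘ E_{-2/3} + 3(-(3/2)∇) + E_{-4}) f = (45/2)x^4 - 669x^3 + (4947/2)x^2 - (18059/3)x + 70387/12
E_{2} (Δ + ∇) (D ∘ E_{-2/3} + 3(-(3/2)∇) + E_{-4}) f = (45/2)x^4 - 489x^3 - (2001/2)x^2 - (10301/3)x - 5087/4
D E_{2} (Δ + ∇) (D ∘ E_{-2/3} + 3(-(3/2)∇) + E_{-4}) f = 90x^3 - 1467x^2 - 2001x - 10301/3
∇ D E_{2} (Δ + ∇) (D ∘ E_{-2/3} + 3(-(3/2)∇) + E_{-4}) f = 270x^2 - 3204x - 444

the image equals g(x) = 270x^2 - 3204x - 444
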